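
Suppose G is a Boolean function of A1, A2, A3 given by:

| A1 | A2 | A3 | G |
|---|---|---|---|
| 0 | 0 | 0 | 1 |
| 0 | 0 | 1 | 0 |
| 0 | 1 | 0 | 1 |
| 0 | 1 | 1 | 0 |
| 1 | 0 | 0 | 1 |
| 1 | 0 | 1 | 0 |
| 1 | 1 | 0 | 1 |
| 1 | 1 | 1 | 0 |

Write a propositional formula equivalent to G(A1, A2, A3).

G(A1, A2, A3) = ((((not A1 and not A2) and not A3) or ((not A1 and A2) and not A3)) or ((A1 and not A2) and not A3)) or ((A1 and A2) and not A3)

G=1 on 4 inputs: (0,0,0), (0,1,0), (1,0,0), (1,1,0). Reading each as a conjunction of literals (¬A1·¬A2·¬A3, ¬A1·A2·¬A3, A1·¬A2·¬A3, A1·A2·¬A3) and taking the OR gives the canonical DNF.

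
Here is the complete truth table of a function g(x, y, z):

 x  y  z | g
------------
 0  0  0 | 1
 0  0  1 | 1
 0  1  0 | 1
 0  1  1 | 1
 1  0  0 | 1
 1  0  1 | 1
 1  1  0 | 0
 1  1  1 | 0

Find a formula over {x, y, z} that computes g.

g(x, y, z) = not (((x and y) and not z) or ((x and y) and z))

The 0-rows are (1,1,0), (1,1,1). Take each as a conjunction (x·y·¬z, x·y·z), form their disjunction, and complement — that gives a formula that is 1 everywhere g is.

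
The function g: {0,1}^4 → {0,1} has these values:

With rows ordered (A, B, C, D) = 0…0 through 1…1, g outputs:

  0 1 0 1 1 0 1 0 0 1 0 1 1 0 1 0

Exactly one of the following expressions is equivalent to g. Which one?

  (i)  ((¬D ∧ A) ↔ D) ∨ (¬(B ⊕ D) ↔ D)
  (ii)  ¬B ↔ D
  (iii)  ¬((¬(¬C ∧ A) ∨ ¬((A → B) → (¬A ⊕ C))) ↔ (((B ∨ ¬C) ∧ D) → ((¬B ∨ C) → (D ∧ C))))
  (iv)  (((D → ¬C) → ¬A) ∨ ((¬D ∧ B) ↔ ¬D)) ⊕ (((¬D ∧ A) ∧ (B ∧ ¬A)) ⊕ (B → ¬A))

ii

(i): at (0,0,0,0) it gives 1, but g = 0 — eliminated.
(iii): at (0,0,1,1) it gives 0, but g = 1 — eliminated.
(iv): at (0,0,0,1) it gives 0, but g = 1 — eliminated.
Only (ii) survives; checking it on all 16 rows confirms it matches g.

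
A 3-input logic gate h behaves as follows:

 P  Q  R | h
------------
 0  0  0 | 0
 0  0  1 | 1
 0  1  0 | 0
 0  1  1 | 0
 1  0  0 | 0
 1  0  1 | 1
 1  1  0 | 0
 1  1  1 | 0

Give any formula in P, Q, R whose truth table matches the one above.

h(P, Q, R) = ((¬P ∧ ¬Q) ∧ R) ∨ ((P ∧ ¬Q) ∧ R)

h=1 on 2 inputs: (0,0,1), (1,0,1). Reading each as a conjunction of literals (¬P·¬Q·R, P·¬Q·R) and taking the OR gives the canonical DNF.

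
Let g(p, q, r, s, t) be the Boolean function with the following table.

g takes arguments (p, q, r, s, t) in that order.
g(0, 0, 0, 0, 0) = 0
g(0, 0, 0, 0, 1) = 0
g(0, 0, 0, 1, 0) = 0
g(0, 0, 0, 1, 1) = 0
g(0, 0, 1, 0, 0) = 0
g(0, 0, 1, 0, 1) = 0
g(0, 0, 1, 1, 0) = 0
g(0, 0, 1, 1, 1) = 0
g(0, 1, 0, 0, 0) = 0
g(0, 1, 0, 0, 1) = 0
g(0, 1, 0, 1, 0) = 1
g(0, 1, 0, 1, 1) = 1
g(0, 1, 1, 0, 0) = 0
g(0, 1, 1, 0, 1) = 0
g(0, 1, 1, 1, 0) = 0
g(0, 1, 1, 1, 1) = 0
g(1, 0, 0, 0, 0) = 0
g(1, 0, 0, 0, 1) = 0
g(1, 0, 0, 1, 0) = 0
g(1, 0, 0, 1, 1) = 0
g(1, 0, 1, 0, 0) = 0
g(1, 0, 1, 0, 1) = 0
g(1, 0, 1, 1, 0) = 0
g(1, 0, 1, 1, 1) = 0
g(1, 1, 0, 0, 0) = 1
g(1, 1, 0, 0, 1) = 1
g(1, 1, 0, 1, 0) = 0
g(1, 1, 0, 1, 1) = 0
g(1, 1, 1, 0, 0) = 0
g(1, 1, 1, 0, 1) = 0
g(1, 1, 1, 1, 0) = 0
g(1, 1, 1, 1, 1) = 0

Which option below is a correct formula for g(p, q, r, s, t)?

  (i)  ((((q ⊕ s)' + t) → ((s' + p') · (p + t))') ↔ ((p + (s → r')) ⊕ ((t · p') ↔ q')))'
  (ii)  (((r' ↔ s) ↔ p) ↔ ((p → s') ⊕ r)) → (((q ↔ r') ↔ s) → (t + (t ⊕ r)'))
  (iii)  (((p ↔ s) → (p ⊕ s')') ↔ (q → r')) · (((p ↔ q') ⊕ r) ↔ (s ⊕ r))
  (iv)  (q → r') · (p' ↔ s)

(i): at (0,0,1,1,0) it gives 1, but g = 0 — eliminated.
(ii): at (0,0,0,0,0) it gives 1, but g = 0 — eliminated.
(iv): at (0,0,0,1,0) it gives 1, but g = 0 — eliminated.
(iii) is the remaining candidate, and it agrees with g on all 32 inputs.

iii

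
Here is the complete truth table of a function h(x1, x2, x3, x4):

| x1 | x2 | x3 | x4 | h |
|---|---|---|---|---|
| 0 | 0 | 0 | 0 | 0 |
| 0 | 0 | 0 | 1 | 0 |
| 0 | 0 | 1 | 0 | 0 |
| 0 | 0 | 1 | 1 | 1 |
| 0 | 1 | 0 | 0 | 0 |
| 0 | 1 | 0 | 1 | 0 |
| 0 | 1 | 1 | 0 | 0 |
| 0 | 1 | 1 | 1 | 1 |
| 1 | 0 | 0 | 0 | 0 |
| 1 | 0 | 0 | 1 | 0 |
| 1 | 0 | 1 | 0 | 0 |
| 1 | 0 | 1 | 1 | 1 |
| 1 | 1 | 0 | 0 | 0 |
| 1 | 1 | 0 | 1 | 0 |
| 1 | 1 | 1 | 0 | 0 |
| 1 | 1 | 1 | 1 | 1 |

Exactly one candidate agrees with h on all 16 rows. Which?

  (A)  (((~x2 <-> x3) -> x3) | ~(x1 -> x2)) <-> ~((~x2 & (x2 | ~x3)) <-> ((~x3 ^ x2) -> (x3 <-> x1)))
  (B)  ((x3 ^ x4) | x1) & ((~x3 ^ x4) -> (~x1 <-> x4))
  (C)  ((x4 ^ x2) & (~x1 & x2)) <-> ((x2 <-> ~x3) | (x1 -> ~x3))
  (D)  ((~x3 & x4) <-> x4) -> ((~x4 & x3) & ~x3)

D

(A): at (0,0,1,0) it gives 1, but h = 0 — eliminated.
(B): at (0,0,0,1) it gives 1, but h = 0 — eliminated.
(C): at (0,0,1,1) it gives 0, but h = 1 — eliminated.
(D) is the remaining candidate, and it agrees with h on all 16 inputs.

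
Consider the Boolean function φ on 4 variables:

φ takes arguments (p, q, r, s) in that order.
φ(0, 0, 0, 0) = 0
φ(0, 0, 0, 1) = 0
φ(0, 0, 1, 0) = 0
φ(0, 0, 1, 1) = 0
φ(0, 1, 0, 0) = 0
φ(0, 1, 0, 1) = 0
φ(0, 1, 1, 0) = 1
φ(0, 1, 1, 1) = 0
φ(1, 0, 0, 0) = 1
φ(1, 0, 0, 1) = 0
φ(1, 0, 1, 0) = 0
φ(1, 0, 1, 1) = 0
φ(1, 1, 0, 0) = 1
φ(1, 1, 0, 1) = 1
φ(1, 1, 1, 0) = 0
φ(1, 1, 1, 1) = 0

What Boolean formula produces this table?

The 1-rows are (0,1,1,0), (1,0,0,0), (1,1,0,0), (1,1,0,1). Each contributes one minterm — ¬p·q·r·¬s; p·¬q·¬r·¬s; p·q·¬r·¬s; p·q·¬r·s — and their disjunction is a sum-of-products form of φ.

φ(p, q, r, s) = (((((not p and q) and r) and not s) or (((p and not q) and not r) and not s)) or (((p and q) and not r) and not s)) or (((p and q) and not r) and s)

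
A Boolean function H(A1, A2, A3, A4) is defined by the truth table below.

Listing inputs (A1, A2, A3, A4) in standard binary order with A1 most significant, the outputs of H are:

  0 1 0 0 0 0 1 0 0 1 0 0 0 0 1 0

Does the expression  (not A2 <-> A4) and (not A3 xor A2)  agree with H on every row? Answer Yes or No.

Yes

Test each input against both H and the formula:
  A1=0, A2=0, A3=0, A4=0: formula gives 0, H = 0 ✓
  A1=0, A2=0, A3=0, A4=1: formula gives 1, H = 1 ✓
  A1=0, A2=0, A3=1, A4=0: formula gives 0, H = 0 ✓
  A1=0, A2=0, A3=1, A4=1: formula gives 0, H = 0 ✓
  … (the remaining 12 rows also agree.)
All 16 rows match — the expression computes H exactly.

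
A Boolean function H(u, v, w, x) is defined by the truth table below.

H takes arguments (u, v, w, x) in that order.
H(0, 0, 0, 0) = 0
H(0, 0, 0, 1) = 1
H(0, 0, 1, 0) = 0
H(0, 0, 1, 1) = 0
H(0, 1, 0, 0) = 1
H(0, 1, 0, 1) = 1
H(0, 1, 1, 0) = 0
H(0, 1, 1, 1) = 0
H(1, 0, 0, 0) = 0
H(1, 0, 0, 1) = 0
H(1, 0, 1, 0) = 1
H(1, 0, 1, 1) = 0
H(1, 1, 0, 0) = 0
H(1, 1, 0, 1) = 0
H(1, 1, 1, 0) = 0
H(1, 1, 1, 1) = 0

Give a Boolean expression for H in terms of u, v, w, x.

H(u, v, w, x) = (((((NOT u AND NOT v) AND NOT w) AND x) OR (((NOT u AND v) AND NOT w) AND NOT x)) OR (((NOT u AND v) AND NOT w) AND x)) OR (((u AND NOT v) AND w) AND NOT x)

The 1-rows are (0,0,0,1), (0,1,0,0), (0,1,0,1), (1,0,1,0). Each contributes one minterm — ¬u·¬v·¬w·x; ¬u·v·¬w·¬x; ¬u·v·¬w·x; u·¬v·w·¬x — and their disjunction is a sum-of-products form of H.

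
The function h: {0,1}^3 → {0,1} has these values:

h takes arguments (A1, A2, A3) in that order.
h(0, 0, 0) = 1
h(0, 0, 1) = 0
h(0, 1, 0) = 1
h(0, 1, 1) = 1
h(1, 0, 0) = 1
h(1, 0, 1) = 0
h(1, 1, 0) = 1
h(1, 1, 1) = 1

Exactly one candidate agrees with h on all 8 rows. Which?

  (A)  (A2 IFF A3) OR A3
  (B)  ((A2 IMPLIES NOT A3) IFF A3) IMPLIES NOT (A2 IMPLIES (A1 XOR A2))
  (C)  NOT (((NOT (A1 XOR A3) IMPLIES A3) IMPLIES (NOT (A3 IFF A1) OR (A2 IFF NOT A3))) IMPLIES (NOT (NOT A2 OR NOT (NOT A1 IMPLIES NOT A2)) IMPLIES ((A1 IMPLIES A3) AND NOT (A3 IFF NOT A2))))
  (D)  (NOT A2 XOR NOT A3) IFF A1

(A) fails at (0,0,1): the formula yields 1, h is 0.
(C) fails at (0,0,0): the formula yields 0, h is 1.
(D) fails at (0,1,0): the formula yields 0, h is 1.
Only (B) survives; checking it on all 8 rows confirms it matches h.

B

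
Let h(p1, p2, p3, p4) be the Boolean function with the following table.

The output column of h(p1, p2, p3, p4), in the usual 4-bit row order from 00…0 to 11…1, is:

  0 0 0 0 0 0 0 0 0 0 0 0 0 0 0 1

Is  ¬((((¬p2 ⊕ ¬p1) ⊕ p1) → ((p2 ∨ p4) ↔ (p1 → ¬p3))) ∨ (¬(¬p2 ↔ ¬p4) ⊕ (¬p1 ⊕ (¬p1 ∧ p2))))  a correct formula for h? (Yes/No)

Yes

Check the formula against h row by row:
  p1=0, p2=0, p3=0, p4=0: formula gives 0, h = 0 ✓
  p1=0, p2=0, p3=0, p4=1: formula gives 0, h = 0 ✓
  p1=0, p2=0, p3=1, p4=0: formula gives 0, h = 0 ✓
  p1=0, p2=0, p3=1, p4=1: formula gives 0, h = 0 ✓
  …and likewise for the remaining 12 rows.
No disagreement on any input; they are logically equivalent.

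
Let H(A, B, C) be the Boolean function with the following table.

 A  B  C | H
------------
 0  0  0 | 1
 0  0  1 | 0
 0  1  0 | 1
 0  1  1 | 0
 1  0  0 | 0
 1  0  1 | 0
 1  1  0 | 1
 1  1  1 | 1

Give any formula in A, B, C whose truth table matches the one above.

H(A, B, C) = ((((A' · B') · C') + ((A' · B) · C')) + ((A · B) · C')) + ((A · B) · C)

The 1-rows are (0,0,0), (0,1,0), (1,1,0), (1,1,1). Each contributes one minterm — ¬A·¬B·¬C; ¬A·B·¬C; A·B·¬C; A·B·C — and their disjunction is a sum-of-products form of H.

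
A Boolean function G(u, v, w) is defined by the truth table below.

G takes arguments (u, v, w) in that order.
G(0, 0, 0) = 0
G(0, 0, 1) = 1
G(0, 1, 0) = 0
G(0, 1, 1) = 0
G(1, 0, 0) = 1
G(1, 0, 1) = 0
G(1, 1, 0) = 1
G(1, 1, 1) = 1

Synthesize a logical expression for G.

Collect the rows where G=1 — (0,0,1), (1,0,0), (1,1,0), (1,1,1) — and write one minterm per row: ¬u·¬v·w, u·¬v·¬w, u·v·¬w, u·v·w. Their union (logical OR) reproduces the table exactly.

G(u, v, w) = ((((~u & ~v) & w) | ((u & ~v) & ~w)) | ((u & v) & ~w)) | ((u & v) & w)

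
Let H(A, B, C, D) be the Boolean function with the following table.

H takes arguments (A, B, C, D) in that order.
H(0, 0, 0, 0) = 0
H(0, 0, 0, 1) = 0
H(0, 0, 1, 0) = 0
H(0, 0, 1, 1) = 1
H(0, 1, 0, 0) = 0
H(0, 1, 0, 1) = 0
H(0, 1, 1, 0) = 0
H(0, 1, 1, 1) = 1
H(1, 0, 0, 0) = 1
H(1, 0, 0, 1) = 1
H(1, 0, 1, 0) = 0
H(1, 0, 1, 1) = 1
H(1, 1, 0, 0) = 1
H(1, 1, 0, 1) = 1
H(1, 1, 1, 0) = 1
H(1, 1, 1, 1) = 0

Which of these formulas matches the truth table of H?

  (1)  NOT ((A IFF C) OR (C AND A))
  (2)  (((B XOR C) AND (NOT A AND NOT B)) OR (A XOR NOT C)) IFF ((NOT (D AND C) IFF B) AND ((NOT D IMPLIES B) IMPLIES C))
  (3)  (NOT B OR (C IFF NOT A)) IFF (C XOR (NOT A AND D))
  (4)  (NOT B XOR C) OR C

2

(1) fails at (0,0,1,0): the formula yields 1, H is 0.
(3) fails at (0,0,0,1): the formula yields 1, H is 0.
(4) fails at (0,0,0,0): the formula yields 1, H is 0.
Only (2) survives; checking it on all 16 rows confirms it matches H.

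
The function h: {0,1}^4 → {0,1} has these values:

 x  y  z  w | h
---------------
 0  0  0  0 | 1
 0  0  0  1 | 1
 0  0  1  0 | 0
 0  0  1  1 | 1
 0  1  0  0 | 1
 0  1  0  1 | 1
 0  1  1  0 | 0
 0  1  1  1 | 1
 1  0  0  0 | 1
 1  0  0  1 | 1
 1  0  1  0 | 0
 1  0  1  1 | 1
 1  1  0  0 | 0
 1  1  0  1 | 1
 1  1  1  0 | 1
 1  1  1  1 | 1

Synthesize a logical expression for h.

The 0-rows are (0,0,1,0), (0,1,1,0), (1,0,1,0), (1,1,0,0). Take each as a conjunction (¬x·¬y·z·¬w, ¬x·y·z·¬w, x·¬y·z·¬w, x·y·¬z·¬w), form their disjunction, and complement — that gives a formula that is 1 everywhere h is.

h(x, y, z, w) = ((((((x' · y') · z) · w') + (((x' · y) · z) · w')) + (((x · y') · z) · w')) + (((x · y) · z') · w'))'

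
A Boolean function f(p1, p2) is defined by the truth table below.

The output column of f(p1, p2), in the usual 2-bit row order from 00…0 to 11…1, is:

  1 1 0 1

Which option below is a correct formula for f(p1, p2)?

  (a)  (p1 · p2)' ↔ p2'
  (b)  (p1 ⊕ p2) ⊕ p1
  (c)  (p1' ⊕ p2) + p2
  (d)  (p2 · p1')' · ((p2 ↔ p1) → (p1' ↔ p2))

(a) disagrees with f on (0,1) (formula → 0, table → 1); rule it out.
(b) disagrees with f on (0,0) (formula → 0, table → 1); rule it out.
(d) disagrees with f on (0,0) (formula → 0, table → 1); rule it out.
Only (c) survives; checking it on all 4 rows confirms it matches f.

c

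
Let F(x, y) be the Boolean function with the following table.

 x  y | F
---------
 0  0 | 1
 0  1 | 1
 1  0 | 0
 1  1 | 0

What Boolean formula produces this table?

F(x, y) = ¬x

The output is the negation of x.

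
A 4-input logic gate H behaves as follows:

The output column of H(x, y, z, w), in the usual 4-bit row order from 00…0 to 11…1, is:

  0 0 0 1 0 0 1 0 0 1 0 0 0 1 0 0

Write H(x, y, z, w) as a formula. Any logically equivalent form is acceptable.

Collect the rows where H=1 — (0,0,1,1), (0,1,1,0), (1,0,0,1), (1,1,0,1) — and write one minterm per row: ¬x·¬y·z·w, ¬x·y·z·¬w, x·¬y·¬z·w, x·y·¬z·w. Their union (logical OR) reproduces the table exactly.

H(x, y, z, w) = (((((not x and not y) and z) and w) or (((not x and y) and z) and not w)) or (((x and not y) and not z) and w)) or (((x and y) and not z) and w)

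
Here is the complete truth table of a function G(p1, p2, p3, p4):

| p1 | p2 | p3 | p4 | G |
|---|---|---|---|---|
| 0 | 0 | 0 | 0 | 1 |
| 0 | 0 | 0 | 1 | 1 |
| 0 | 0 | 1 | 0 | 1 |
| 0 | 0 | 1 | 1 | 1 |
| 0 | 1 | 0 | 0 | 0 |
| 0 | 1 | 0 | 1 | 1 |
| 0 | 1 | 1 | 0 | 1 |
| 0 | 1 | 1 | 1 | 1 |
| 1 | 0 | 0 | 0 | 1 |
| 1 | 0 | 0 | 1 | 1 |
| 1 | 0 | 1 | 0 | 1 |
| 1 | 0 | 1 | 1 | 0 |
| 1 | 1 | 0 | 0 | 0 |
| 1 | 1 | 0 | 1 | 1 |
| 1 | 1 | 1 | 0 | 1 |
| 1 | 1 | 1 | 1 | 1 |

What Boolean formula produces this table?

G(p1, p2, p3, p4) = NOT (((((NOT p1 AND p2) AND NOT p3) AND NOT p4) OR (((p1 AND NOT p2) AND p3) AND p4)) OR (((p1 AND p2) AND NOT p3) AND NOT p4))

G is 0 on only 3 rows — (0,1,0,0), (1,0,1,1), (1,1,0,0). Writing each as a minterm (¬p1·p2·¬p3·¬p4, p1·¬p2·p3·p4, p1·p2·¬p3·¬p4) and OR-ing them characterizes exactly where G=0, so G is the negation of that disjunction.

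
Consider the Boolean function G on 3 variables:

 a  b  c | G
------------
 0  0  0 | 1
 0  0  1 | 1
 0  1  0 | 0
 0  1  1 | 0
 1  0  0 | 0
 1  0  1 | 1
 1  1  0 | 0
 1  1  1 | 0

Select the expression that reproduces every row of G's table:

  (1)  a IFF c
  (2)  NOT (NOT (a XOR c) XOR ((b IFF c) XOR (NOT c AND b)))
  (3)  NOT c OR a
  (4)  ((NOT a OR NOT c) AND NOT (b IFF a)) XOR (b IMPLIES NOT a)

4

(1) disagrees with G on (0,0,1) (formula → 0, table → 1); rule it out.
(2) disagrees with G on (0,1,0) (formula → 1, table → 0); rule it out.
(3) disagrees with G on (0,0,1) (formula → 0, table → 1); rule it out.
That leaves (4). Evaluating it on every row reproduces the table of G exactly.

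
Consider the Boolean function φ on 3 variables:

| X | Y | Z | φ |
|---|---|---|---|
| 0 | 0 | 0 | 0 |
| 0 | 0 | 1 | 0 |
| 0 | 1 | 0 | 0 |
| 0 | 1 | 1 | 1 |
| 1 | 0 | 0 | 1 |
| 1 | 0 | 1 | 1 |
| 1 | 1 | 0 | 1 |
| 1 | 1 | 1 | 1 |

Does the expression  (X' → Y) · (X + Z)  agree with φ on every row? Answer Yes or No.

Check the formula against φ row by row:
  X=0, Y=0, Z=0: formula gives 0, φ = 0 ✓
  X=0, Y=0, Z=1: formula gives 0, φ = 0 ✓
  X=0, Y=1, Z=0: formula gives 0, φ = 0 ✓
  X=0, Y=1, Z=1: formula gives 1, φ = 1 ✓
  X=1, Y=0, Z=0: formula gives 1, φ = 1 ✓
  … (the remaining 3 rows also agree.)
Every row agrees, so the formula is equivalent.

Yes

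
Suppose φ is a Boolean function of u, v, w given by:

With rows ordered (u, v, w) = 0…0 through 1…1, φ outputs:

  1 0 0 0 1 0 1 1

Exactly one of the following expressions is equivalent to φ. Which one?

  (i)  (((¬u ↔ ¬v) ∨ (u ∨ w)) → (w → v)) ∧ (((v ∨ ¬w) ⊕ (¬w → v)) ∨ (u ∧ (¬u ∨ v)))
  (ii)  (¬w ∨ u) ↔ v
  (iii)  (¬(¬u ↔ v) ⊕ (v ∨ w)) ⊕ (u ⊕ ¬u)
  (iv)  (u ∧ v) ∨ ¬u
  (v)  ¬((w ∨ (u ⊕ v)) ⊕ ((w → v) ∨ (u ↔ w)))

i

(ii) fails at (0,0,0): the formula yields 0, φ is 1.
(iii) fails at (0,0,0): the formula yields 0, φ is 1.
(iv) fails at (0,0,1): the formula yields 1, φ is 0.
(v) fails at (0,0,0): the formula yields 0, φ is 1.
Only (i) survives; checking it on all 8 rows confirms it matches φ.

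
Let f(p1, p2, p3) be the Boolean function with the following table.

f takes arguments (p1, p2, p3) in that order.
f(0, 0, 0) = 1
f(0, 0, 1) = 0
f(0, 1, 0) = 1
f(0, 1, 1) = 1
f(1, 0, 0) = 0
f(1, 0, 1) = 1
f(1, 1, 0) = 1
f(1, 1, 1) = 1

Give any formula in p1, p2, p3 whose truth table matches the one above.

f(p1, p2, p3) = NOT (((NOT p1 AND NOT p2) AND p3) OR ((p1 AND NOT p2) AND NOT p3))

f is 0 on only 2 rows — (0,0,1), (1,0,0). Writing each as a minterm (¬p1·¬p2·p3, p1·¬p2·¬p3) and OR-ing them characterizes exactly where f=0, so f is the negation of that disjunction.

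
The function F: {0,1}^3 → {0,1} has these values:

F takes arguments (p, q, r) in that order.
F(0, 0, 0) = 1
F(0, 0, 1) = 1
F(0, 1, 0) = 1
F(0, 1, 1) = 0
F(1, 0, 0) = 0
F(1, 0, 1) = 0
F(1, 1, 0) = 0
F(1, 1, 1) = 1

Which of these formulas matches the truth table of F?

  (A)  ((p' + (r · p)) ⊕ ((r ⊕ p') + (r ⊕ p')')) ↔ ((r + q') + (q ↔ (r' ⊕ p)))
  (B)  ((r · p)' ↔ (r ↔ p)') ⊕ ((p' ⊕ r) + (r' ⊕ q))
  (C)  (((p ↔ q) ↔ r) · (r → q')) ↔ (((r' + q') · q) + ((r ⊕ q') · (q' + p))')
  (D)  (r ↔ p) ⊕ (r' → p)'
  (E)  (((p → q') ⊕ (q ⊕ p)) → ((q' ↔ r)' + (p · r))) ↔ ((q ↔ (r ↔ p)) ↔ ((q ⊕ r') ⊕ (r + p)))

C

(A) fails at (0,0,0): the formula yields 0, F is 1.
(B) fails at (1,1,0): the formula yields 1, F is 0.
(D) fails at (0,0,0): the formula yields 0, F is 1.
(E) fails at (0,0,0): the formula yields 0, F is 1.
That leaves (C). Evaluating it on every row reproduces the table of F exactly.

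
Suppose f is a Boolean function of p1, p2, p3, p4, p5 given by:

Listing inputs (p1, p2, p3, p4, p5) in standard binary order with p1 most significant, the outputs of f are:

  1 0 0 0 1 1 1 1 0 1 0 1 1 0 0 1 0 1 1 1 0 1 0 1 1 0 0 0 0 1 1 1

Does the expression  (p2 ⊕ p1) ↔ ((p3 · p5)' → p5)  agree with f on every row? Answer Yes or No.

Check the formula against f row by row:
  p1=0, p2=0, p3=0, p4=0, p5=0: formula gives 1, f = 1 ✓
  p1=0, p2=0, p3=0, p4=0, p5=1: formula gives 0, f = 0 ✓
  p1=0, p2=0, p3=0, p4=1, p5=0: formula gives 1, but f = 0 ✗
Row (0,0,0,1,0) is a counterexample, so the formula is not equivalent to f.

No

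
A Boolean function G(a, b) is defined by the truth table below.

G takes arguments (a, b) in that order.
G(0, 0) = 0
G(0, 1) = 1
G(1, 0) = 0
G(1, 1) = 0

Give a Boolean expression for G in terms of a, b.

1 only at (0,1): NOT a AND b.

G(a, b) = NOT a AND b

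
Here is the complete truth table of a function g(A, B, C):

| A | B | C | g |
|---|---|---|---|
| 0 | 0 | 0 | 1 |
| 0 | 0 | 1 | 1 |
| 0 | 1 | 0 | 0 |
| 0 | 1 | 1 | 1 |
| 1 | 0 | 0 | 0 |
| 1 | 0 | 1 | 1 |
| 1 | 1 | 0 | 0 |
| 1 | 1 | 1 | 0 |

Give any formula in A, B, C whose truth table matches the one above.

g=1 on 4 inputs: (0,0,0), (0,0,1), (0,1,1), (1,0,1). Reading each as a conjunction of literals (¬A·¬B·¬C, ¬A·¬B·C, ¬A·B·C, A·¬B·C) and taking the OR gives the canonical DNF.

g(A, B, C) = ((((~A & ~B) & ~C) | ((~A & ~B) & C)) | ((~A & B) & C)) | ((A & ~B) & C)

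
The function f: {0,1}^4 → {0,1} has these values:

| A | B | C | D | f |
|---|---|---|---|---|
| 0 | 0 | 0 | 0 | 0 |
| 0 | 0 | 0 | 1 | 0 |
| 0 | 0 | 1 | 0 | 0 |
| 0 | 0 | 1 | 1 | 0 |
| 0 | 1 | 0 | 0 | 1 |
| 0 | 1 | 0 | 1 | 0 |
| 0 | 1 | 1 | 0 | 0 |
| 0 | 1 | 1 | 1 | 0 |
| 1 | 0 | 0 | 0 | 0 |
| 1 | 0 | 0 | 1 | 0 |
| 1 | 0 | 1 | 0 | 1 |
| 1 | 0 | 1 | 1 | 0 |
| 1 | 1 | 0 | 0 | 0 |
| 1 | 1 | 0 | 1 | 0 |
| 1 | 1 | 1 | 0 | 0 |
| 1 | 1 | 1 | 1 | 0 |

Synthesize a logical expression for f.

Collect the rows where f=1 — (0,1,0,0), (1,0,1,0) — and write one minterm per row: ¬A·B·¬C·¬D, A·¬B·C·¬D. Their union (logical OR) reproduces the table exactly.

f(A, B, C, D) = (((A' · B) · C') · D') + (((A · B') · C) · D')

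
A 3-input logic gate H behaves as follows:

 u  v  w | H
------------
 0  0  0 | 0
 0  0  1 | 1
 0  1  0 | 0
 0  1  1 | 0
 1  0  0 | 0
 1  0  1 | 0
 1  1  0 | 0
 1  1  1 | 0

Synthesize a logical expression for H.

H is 1 on exactly one input, (0,0,1), whose minterm is ¬u·¬v·w. So H is just that conjunction.

H(u, v, w) = (¬u ∧ ¬v) ∧ w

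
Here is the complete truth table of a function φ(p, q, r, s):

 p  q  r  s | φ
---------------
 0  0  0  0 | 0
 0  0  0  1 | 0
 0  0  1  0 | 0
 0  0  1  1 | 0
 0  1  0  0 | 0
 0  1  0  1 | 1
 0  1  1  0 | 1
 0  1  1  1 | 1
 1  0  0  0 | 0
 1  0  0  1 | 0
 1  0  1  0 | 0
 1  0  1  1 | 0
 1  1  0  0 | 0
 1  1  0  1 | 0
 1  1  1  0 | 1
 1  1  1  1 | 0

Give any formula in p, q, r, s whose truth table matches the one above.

φ(p, q, r, s) = (((((NOT p AND q) AND NOT r) AND s) OR (((NOT p AND q) AND r) AND NOT s)) OR (((NOT p AND q) AND r) AND s)) OR (((p AND q) AND r) AND NOT s)

Collect the rows where φ=1 — (0,1,0,1), (0,1,1,0), (0,1,1,1), (1,1,1,0) — and write one minterm per row: ¬p·q·¬r·s, ¬p·q·r·¬s, ¬p·q·r·s, p·q·r·¬s. Their union (logical OR) reproduces the table exactly.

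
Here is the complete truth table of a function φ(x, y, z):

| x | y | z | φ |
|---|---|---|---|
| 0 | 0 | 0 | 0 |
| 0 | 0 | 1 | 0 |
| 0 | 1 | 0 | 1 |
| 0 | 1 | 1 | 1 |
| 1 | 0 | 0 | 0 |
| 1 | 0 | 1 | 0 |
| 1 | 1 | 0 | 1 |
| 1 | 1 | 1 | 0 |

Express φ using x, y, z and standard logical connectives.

Collect the rows where φ=1 — (0,1,0), (0,1,1), (1,1,0) — and write one minterm per row: ¬x·y·¬z, ¬x·y·z, x·y·¬z. Their union (logical OR) reproduces the table exactly.

φ(x, y, z) = (((NOT x AND y) AND NOT z) OR ((NOT x AND y) AND z)) OR ((x AND y) AND NOT z)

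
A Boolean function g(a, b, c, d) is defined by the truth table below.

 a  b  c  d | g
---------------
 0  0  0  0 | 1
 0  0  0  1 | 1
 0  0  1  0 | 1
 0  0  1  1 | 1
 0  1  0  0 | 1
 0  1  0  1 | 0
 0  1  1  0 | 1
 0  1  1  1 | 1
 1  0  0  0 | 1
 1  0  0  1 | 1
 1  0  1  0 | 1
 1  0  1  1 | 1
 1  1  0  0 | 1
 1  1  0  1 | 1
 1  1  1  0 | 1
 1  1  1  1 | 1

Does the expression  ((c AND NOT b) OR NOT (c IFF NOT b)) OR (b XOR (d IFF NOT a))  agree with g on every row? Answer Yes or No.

No

Evaluate ((c AND NOT b) OR NOT (c IFF NOT b)) OR (b XOR (d IFF NOT a)) on each row and compare to g:
  a=0, b=0, c=0, d=0: formula gives 1, g = 1 ✓
  a=0, b=0, c=0, d=1: formula gives 1, g = 1 ✓
  a=0, b=0, c=1, d=0: formula gives 1, g = 1 ✓
  a=0, b=0, c=1, d=1: formula gives 1, g = 1 ✓
  …
  a=1, b=1, c=0, d=0: formula gives 0, but g = 1 ✗
Row (1,1,0,0) is a counterexample, so the formula is not equivalent to g.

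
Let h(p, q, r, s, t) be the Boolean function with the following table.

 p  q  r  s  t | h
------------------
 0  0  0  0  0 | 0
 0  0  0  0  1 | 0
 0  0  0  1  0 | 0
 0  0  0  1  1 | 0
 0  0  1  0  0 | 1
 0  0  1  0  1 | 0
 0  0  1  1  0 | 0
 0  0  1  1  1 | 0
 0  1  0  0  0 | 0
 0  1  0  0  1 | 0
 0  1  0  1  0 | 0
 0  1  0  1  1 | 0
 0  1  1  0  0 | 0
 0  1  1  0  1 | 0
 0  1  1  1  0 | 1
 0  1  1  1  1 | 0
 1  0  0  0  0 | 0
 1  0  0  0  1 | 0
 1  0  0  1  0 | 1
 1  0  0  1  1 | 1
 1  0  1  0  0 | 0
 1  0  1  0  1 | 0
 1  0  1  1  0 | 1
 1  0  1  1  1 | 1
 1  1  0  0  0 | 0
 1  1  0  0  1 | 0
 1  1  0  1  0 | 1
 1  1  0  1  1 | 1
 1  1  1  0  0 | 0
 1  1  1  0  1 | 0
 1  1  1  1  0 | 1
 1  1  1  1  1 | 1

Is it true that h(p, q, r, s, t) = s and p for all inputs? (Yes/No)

Evaluate s and p on each row and compare to h:
  p=0, q=0, r=0, s=0, t=0: formula gives 0, h = 0 ✓
  p=0, q=0, r=0, s=0, t=1: formula gives 0, h = 0 ✓
  p=0, q=0, r=0, s=1, t=0: formula gives 0, h = 0 ✓
  p=0, q=0, r=0, s=1, t=1: formula gives 0, h = 0 ✓
  p=0, q=0, r=1, s=0, t=0: formula gives 0, but h = 1 ✗
Since they disagree at (0,0,1,0,0), the expression is not a correct formula for h.

No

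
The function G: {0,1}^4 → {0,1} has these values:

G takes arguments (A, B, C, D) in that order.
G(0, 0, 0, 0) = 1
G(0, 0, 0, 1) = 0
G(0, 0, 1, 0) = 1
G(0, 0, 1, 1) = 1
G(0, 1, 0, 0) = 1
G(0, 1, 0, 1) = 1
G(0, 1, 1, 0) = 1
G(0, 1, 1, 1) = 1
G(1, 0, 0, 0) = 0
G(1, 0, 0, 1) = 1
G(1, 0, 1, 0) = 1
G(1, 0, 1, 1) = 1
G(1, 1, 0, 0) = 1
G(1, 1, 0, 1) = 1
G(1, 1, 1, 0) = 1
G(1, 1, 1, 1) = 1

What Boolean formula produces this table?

G(A, B, C, D) = ((((A' · B') · C') · D) + (((A · B') · C') · D'))'

There are just 2 zero rows: (0,0,0,1), (1,0,0,0). Their minterms are ¬A·¬B·¬C·D, A·¬B·¬C·¬D; the OR of those covers precisely the 0-outputs, and negating it yields G.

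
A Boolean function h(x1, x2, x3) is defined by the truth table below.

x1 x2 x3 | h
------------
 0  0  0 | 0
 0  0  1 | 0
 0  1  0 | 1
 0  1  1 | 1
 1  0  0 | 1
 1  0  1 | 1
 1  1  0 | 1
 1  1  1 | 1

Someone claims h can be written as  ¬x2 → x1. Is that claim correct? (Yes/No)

Yes

Evaluate ¬x2 → x1 on each row and compare to h:
  x1=0, x2=0, x3=0: formula gives 0, h = 0 ✓
  x1=0, x2=0, x3=1: formula gives 0, h = 0 ✓
  x1=0, x2=1, x3=0: formula gives 1, h = 1 ✓
  x1=0, x2=1, x3=1: formula gives 1, h = 1 ✓
  x1=1, x2=0, x3=0: formula gives 1, h = 1 ✓
  … (the remaining 3 rows also agree.)
All 8 rows match — the expression computes h exactly.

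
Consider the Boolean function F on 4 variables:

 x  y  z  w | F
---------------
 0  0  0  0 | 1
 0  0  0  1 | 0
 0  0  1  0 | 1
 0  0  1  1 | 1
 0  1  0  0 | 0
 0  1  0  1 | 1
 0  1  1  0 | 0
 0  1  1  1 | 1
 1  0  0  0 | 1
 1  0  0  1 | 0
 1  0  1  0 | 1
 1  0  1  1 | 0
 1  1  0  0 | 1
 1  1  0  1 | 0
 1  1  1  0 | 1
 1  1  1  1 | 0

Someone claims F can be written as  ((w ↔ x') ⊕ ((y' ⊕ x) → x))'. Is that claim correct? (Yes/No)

No

Check the formula against F row by row:
  x=0, y=0, z=0, w=0: formula gives 1, F = 1 ✓
  x=0, y=0, z=0, w=1: formula gives 0, F = 0 ✓
  x=0, y=0, z=1, w=0: formula gives 1, F = 1 ✓
  x=0, y=0, z=1, w=1: formula gives 0, but F = 1 ✗
A single disagreement suffices: at (0,0,1,1) they differ, so the formula does not compute F.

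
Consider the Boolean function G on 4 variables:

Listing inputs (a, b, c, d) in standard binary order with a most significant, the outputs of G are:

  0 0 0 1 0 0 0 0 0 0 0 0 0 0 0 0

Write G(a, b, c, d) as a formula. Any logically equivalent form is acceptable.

G(a, b, c, d) = ((~a & ~b) & c) & d

Only row (0,0,1,1) gives 1. That row's minterm ¬a·¬b·c·d is G directly.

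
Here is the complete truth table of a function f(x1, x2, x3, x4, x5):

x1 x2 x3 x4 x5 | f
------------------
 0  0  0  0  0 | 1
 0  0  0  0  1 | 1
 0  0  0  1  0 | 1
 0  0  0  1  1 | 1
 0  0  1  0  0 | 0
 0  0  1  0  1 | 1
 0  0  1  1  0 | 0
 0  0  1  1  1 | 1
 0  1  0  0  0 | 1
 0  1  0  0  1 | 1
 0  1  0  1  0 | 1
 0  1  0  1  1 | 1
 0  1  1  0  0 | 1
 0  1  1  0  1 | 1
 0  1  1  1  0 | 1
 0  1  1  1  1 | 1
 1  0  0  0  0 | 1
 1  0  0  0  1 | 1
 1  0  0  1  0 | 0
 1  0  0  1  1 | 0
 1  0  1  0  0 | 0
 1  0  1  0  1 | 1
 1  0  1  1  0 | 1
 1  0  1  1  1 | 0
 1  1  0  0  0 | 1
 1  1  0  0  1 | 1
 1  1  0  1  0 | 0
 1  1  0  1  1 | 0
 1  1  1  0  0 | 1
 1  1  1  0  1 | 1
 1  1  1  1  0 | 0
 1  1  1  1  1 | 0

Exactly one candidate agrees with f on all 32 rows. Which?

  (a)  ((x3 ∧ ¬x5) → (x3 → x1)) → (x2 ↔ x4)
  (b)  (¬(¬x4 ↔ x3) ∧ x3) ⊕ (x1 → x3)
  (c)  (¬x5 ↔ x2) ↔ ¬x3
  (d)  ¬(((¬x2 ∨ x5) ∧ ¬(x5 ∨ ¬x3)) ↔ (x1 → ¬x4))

d

(a) fails at (0,0,0,1,0): the formula yields 0, f is 1.
(b) fails at (0,0,1,0,0): the formula yields 1, f is 0.
(c) fails at (0,0,0,0,0): the formula yields 0, f is 1.
Only (d) survives; checking it on all 32 rows confirms it matches f.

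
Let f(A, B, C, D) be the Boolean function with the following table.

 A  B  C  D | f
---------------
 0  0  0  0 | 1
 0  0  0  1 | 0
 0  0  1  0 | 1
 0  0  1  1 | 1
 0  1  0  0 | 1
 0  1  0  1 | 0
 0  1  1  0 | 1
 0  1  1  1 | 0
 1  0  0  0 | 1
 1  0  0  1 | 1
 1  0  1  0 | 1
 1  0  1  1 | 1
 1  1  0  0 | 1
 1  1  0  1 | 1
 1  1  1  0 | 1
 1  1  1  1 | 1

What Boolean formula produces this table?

The 0-rows are (0,0,0,1), (0,1,0,1), (0,1,1,1). Take each as a conjunction (¬A·¬B·¬C·D, ¬A·B·¬C·D, ¬A·B·C·D), form their disjunction, and complement — that gives a formula that is 1 everywhere f is.

f(A, B, C, D) = not (((((not A and not B) and not C) and D) or (((not A and B) and not C) and D)) or (((not A and B) and C) and D))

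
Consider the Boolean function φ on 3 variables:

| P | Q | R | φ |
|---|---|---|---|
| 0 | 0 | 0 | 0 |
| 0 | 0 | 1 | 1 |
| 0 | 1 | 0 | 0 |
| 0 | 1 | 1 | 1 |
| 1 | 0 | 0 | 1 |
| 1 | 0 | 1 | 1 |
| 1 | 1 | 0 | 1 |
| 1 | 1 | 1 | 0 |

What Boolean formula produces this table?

There are just 3 zero rows: (0,0,0), (0,1,0), (1,1,1). Their minterms are ¬P·¬Q·¬R, ¬P·Q·¬R, P·Q·R; the OR of those covers precisely the 0-outputs, and negating it yields φ.

φ(P, Q, R) = ~((((~P & ~Q) & ~R) | ((~P & Q) & ~R)) | ((P & Q) & R))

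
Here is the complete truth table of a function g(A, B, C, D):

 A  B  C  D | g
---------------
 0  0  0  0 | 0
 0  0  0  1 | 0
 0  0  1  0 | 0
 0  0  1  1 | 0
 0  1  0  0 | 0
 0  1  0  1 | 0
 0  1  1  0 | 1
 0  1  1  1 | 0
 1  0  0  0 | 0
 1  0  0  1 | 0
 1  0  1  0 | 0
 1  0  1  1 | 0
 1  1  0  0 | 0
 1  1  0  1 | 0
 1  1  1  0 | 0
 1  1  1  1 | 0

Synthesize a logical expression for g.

Only row (0,1,1,0) gives 1. That row's minterm ¬A·B·C·¬D is g directly.

g(A, B, C, D) = ((A' · B) · C) · D'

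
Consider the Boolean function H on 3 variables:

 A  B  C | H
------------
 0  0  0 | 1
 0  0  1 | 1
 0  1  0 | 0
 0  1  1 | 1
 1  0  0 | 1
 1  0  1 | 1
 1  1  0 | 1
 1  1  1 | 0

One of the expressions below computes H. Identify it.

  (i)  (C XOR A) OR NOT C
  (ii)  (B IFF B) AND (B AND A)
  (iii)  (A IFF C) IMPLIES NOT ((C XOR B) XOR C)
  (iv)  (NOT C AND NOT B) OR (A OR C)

(i) fails at (0,1,0): the formula yields 1, H is 0.
(ii) fails at (0,0,0): the formula yields 0, H is 1.
(iv) fails at (1,1,1): the formula yields 1, H is 0.
(iii) is the remaining candidate, and it agrees with H on all 8 inputs.

iii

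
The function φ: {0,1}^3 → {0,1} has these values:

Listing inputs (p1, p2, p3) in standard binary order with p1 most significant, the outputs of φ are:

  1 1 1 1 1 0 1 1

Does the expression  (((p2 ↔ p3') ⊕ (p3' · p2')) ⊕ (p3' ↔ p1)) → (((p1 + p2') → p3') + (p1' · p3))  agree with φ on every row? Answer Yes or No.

Yes

Check the formula against φ row by row:
  p1=0, p2=0, p3=0: formula gives 1, φ = 1 ✓
  p1=0, p2=0, p3=1: formula gives 1, φ = 1 ✓
  p1=0, p2=1, p3=0: formula gives 1, φ = 1 ✓
  p1=0, p2=1, p3=1: formula gives 1, φ = 1 ✓
  p1=1, p2=0, p3=0: formula gives 1, φ = 1 ✓
  … (the remaining 3 rows also agree.)
Every row agrees, so the formula is equivalent.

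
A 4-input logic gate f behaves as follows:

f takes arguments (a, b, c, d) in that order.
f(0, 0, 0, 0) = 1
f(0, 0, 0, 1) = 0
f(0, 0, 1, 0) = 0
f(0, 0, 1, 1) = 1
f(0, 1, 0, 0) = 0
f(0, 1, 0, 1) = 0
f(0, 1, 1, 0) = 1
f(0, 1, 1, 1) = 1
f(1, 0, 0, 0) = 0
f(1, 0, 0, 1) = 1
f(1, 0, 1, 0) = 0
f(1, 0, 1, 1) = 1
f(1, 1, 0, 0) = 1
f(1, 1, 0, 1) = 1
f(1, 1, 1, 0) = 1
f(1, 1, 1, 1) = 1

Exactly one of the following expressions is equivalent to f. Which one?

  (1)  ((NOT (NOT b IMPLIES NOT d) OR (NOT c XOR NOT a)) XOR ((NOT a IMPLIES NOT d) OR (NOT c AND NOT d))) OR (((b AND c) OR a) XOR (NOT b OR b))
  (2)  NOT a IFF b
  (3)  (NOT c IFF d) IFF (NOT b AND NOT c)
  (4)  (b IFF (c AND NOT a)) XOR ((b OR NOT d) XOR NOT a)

4

(1): at (0,0,0,1) it gives 1, but f = 0 — eliminated.
(2): at (0,0,0,0) it gives 0, but f = 1 — eliminated.
(3): at (0,0,0,0) it gives 0, but f = 1 — eliminated.
Only (4) survives; checking it on all 16 rows confirms it matches f.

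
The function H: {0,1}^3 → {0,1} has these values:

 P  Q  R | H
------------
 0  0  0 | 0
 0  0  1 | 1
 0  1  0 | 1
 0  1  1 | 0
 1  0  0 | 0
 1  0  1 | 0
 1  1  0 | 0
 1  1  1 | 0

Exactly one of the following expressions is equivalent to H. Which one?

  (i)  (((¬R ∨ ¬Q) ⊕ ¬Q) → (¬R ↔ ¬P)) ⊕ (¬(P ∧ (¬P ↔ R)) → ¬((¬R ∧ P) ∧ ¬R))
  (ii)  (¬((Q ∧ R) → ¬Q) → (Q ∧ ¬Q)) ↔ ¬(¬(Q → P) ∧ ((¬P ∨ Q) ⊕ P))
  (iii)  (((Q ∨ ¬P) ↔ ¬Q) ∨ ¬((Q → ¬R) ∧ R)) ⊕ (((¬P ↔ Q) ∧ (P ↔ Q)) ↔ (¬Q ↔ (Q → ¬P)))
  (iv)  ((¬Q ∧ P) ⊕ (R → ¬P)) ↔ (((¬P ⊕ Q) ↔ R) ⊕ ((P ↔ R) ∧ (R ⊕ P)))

iv

(i) disagrees with H on (0,0,1) (formula → 0, table → 1); rule it out.
(ii) disagrees with H on (0,0,0) (formula → 1, table → 0); rule it out.
(iii) disagrees with H on (0,0,0) (formula → 1, table → 0); rule it out.
Only (iv) survives; checking it on all 8 rows confirms it matches H.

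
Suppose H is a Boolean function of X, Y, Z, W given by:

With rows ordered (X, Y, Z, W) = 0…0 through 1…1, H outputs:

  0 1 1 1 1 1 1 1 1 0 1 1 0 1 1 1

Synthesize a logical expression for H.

H(X, Y, Z, W) = ~(((((~X & ~Y) & ~Z) & ~W) | (((X & ~Y) & ~Z) & W)) | (((X & Y) & ~Z) & ~W))

There are just 3 zero rows: (0,0,0,0), (1,0,0,1), (1,1,0,0). Their minterms are ¬X·¬Y·¬Z·¬W, X·¬Y·¬Z·W, X·Y·¬Z·¬W; the OR of those covers precisely the 0-outputs, and negating it yields H.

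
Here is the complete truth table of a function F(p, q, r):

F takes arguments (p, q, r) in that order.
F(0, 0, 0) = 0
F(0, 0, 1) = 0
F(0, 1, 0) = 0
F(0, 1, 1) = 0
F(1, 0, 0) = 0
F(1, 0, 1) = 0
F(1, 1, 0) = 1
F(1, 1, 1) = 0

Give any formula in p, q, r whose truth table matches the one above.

F is 1 on exactly one input, (1,1,0), whose minterm is p·q·¬r. So F is just that conjunction.

F(p, q, r) = (p & q) & ~r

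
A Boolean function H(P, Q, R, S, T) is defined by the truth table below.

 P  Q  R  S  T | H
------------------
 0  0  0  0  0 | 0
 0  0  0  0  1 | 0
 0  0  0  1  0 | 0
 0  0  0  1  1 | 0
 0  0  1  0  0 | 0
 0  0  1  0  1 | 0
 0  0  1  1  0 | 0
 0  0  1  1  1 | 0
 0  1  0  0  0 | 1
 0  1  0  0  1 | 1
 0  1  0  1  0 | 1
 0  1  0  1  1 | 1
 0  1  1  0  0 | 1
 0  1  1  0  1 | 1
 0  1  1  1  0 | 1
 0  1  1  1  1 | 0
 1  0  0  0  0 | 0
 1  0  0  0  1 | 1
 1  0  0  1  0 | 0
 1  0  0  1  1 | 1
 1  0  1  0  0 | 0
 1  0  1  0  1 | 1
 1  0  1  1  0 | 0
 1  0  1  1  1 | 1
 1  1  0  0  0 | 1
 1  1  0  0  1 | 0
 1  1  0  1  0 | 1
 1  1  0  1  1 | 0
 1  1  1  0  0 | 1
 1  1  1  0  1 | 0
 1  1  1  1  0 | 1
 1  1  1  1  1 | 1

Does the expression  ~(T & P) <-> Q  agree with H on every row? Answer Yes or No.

No

Check the formula against H row by row:
  P=0, Q=0, R=0, S=0, T=0: formula gives 0, H = 0 ✓
  P=0, Q=0, R=0, S=0, T=1: formula gives 0, H = 0 ✓
  P=0, Q=0, R=0, S=1, T=0: formula gives 0, H = 0 ✓
  P=0, Q=0, R=0, S=1, T=1: formula gives 0, H = 0 ✓
  …
  P=0, Q=1, R=1, S=1, T=1: formula gives 1, but H = 0 ✗
A single disagreement suffices: at (0,1,1,1,1) they differ, so the formula does not compute H.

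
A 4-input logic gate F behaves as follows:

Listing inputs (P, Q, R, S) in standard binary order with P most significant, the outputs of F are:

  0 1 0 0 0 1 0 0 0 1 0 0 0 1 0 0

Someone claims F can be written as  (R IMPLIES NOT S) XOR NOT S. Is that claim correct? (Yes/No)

Yes

Check the formula against F row by row:
  P=0, Q=0, R=0, S=0: formula gives 0, F = 0 ✓
  P=0, Q=0, R=0, S=1: formula gives 1, F = 1 ✓
  P=0, Q=0, R=1, S=0: formula gives 0, F = 0 ✓
  P=0, Q=0, R=1, S=1: formula gives 0, F = 0 ✓
  …and likewise for the remaining 12 rows.
All 16 rows match — the expression computes F exactly.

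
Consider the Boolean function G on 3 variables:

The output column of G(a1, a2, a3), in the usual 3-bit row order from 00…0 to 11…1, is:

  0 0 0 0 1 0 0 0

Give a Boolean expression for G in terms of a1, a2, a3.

Only row (1,0,0) gives 1. That row's minterm a1·¬a2·¬a3 is G directly.

G(a1, a2, a3) = (a1 · a2') · a3'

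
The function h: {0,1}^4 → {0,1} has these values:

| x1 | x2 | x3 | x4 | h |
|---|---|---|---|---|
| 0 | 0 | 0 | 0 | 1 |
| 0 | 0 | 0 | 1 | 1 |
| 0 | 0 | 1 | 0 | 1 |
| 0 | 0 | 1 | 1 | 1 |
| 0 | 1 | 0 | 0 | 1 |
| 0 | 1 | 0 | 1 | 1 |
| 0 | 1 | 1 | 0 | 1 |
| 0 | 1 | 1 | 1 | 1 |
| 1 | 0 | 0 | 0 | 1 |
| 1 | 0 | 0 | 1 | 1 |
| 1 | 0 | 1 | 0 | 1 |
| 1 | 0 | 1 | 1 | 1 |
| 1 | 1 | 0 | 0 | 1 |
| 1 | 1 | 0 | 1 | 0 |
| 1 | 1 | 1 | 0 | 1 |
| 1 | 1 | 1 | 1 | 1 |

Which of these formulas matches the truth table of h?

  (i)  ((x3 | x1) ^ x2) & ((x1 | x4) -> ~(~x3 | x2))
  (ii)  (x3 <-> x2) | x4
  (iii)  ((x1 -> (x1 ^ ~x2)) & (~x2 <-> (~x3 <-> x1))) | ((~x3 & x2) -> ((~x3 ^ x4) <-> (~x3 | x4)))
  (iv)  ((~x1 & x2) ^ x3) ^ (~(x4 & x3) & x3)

(i): at (0,0,0,0) it gives 0, but h = 1 — eliminated.
(ii): at (0,0,1,0) it gives 0, but h = 1 — eliminated.
(iv): at (0,0,0,0) it gives 0, but h = 1 — eliminated.
Only (iii) survives; checking it on all 16 rows confirms it matches h.

iii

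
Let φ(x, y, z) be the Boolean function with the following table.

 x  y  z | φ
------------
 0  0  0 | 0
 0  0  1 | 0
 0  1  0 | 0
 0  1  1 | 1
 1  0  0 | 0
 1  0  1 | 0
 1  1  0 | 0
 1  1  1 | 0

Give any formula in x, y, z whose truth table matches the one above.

Only row (0,1,1) gives 1. That row's minterm ¬x·y·z is φ directly.

φ(x, y, z) = (x' · y) · z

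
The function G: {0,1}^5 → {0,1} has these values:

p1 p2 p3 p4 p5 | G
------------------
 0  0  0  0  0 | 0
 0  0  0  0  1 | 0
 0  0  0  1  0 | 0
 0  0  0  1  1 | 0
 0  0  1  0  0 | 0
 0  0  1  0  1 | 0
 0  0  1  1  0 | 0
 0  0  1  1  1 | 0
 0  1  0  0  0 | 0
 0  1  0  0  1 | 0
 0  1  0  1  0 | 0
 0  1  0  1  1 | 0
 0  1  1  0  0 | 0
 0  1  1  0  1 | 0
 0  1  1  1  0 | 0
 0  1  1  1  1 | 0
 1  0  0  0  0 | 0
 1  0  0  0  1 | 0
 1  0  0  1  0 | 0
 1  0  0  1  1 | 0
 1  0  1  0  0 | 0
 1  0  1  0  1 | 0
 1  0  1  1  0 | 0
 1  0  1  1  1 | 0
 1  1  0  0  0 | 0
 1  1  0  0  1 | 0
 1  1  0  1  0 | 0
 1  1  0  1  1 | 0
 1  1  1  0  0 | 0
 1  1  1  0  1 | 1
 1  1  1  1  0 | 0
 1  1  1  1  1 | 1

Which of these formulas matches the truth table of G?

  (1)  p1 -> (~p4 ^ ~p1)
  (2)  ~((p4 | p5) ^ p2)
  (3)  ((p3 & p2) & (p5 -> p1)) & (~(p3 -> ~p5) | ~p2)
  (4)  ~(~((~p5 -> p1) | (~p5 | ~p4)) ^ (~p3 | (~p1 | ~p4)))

3

(1): at (0,0,0,0,0) it gives 1, but G = 0 — eliminated.
(2): at (0,0,0,0,0) it gives 1, but G = 0 — eliminated.
(4): at (1,0,1,1,0) it gives 1, but G = 0 — eliminated.
That leaves (3). Evaluating it on every row reproduces the table of G exactly.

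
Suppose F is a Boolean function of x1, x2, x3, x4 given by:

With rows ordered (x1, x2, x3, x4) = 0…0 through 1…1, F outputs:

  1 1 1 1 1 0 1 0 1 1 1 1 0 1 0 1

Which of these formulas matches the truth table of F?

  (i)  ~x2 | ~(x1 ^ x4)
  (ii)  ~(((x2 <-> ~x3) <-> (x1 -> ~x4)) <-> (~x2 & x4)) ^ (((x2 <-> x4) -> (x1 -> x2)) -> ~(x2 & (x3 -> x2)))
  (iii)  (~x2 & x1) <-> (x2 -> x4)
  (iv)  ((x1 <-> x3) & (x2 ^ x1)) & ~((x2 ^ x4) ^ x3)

i

(ii) fails at (0,0,0,1): the formula yields 0, F is 1.
(iii) fails at (0,0,0,0): the formula yields 0, F is 1.
(iv) fails at (0,0,0,0): the formula yields 0, F is 1.
That leaves (i). Evaluating it on every row reproduces the table of F exactly.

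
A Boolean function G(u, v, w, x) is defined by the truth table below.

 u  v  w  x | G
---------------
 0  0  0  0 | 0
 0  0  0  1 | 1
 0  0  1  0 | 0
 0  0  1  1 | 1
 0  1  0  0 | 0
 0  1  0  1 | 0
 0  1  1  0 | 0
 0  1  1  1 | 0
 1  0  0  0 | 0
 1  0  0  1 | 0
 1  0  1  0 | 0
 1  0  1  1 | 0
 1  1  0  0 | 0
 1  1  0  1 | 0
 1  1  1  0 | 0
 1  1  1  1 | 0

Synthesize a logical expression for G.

The 1-rows are (0,0,0,1), (0,0,1,1). Each contributes one minterm — ¬u·¬v·¬w·x; ¬u·¬v·w·x — and their disjunction is a sum-of-products form of G.

G(u, v, w, x) = (((not u and not v) and not w) and x) or (((not u and not v) and w) and x)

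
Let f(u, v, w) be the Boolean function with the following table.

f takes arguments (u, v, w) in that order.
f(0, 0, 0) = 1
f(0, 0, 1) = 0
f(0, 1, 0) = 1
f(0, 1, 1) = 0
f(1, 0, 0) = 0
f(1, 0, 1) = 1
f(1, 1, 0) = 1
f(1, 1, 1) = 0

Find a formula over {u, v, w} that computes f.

f=1 on 4 inputs: (0,0,0), (0,1,0), (1,0,1), (1,1,0). Reading each as a conjunction of literals (¬u·¬v·¬w, ¬u·v·¬w, u·¬v·w, u·v·¬w) and taking the OR gives the canonical DNF.

f(u, v, w) = ((((not u and not v) and not w) or ((not u and v) and not w)) or ((u and not v) and w)) or ((u and v) and not w)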